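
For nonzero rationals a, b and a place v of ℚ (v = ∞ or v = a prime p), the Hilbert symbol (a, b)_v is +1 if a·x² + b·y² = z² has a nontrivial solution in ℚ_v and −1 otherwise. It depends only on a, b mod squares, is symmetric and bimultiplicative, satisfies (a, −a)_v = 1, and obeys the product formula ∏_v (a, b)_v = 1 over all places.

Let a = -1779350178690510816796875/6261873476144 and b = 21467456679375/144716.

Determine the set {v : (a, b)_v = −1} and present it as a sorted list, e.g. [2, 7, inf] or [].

[13, 17, 23, 29]

(a, b) ≡ (-77441, 1565314933) mod (ℚ^×)²; places V = {2, 3, 5, 7, 11, 13, 17, 23, 29, 37, 41, ∞}.
(a,b)_3: α=16, u≡1; β=8, v≡1 (mod 3); (1|3)=+1, (1|3)=+1; sign (−1)^0·+1^8·+1^16 = +1.
(a,b)_23: α=-3, u≡15; β=-1, v≡7 (mod 23); (15|23)=-1, (7|23)=-1; sign (−1)^1·-1^-1·-1^-3 = -1.
(a,b)_41: α=2, u≡9; β=1, v≡20 (mod 41); (9|41)=+1, (20|41)=+1; sign (−1)^0·+1^1·+1^2 = +1.
(a,b)_13: α=-3, u≡3; β=-1, v≡11 (mod 13); (3|13)=+1, (11|13)=-1; sign (−1)^0·+1^-1·-1^-3 = -1.
(a,b)_7: α=1, u≡1; β=1, v≡5 (mod 7); (1|7)=+1, (5|7)=-1; sign (−1)^1·+1^1·-1^1 = +1.
(a,b)_29: α=2, u≡18; β=1, v≡11 (mod 29); (18|29)=-1, (11|29)=-1; sign (−1)^0·-1^1·-1^2 = -1.
(a,b)_5: α=8, u≡1; β=4, v≡2 (mod 5); (1|5)=+1, (2|5)=-1; sign (−1)^0·+1^4·-1^8 = +1.
(a,b)_11: α=-4, u≡10; β=-2, v≡10 (mod 11); (10|11)=-1, (10|11)=-1; sign (−1)^0·-1^-2·-1^-4 = +1.
(a,b)_2: α=-4, β=-2; u≡7, v≡5 (mod 8); ε(u)ε(v)=1·0, αω(v)=-4·1, βω(u)=-2·0; sum ≡ 0  ⇒  +1.
(a,b)_17: α=2, u≡6; β=1, v≡10 (mod 17); (6|17)=-1, (10|17)=-1; sign (−1)^0·-1^1·-1^2 = -1.
(a,b)_37: α=1, u≡16; β=1, v≡21 (mod 37); (16|37)=+1, (21|37)=+1; sign (−1)^0·+1^1·+1^1 = +1.
(a,b)_∞: sgn(-77441)=−, sgn(1565314933)=+, so +1.
Ram(-77441, 1565314933) = {13, 17, 23, 29}; no ℚ_13-point on the conic.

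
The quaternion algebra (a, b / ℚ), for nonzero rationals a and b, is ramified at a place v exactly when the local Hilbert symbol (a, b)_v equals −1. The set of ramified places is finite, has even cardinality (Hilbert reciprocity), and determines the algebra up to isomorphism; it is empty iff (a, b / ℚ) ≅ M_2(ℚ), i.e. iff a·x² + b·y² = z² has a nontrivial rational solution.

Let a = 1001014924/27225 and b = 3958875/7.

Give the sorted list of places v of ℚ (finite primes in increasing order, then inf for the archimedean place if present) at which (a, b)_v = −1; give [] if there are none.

(a, b) ≡ (5107219, 13685) mod (ℚ^×)²; places V = {2, 3, 5, 7, 11, 13, 17, 19, 23, 29, 31, ∞}.
(a,b)_2: α=2, β=0; u≡3, v≡5 (mod 8); ε(u)ε(v)=1·0, αω(v)=2·1, βω(u)=0·1; sum ≡ 0  ⇒  +1.
(a,b)_7: α=2, u≡3; β=-1, v≡4 (mod 7); (3|7)=-1, (4|7)=+1; sign (−1)^0·-1^-1·+1^2 = -1.
(a,b)_29: α=1, u≡22; β=0, v≡8 (mod 29); (22|29)=+1, (8|29)=-1; sign (−1)^0·+1^0·-1^1 = -1.
(a,b)_19: α=1, u≡14; β=0, v≡5 (mod 19); (14|19)=-1, (5|19)=+1; sign (−1)^0·-1^0·+1^1 = +1.
(a,b)_13: α=1, u≡1; β=0, v≡9 (mod 13); (1|13)=+1, (9|13)=+1; sign (−1)^0·+1^0·+1^1 = +1.
(a,b)_3: α=-2, u≡1; β=4, v≡2 (mod 3); (1|3)=+1, (2|3)=-1; sign (−1)^0·+1^4·-1^-2 = +1.
(a,b)_17: α=0, u≡6; β=1, v≡11 (mod 17); (6|17)=-1, (11|17)=-1; sign (−1)^0·-1^1·-1^0 = -1.
(a,b)_5: α=-2, u≡1; β=3, v≡3 (mod 5); (1|5)=+1, (3|5)=-1; sign (−1)^0·+1^3·-1^-2 = +1.
(a,b)_31: α=1, u≡17; β=0, v≡25 (mod 31); (17|31)=-1, (25|31)=+1; sign (−1)^0·-1^0·+1^1 = +1.
(a,b)_23: α=1, u≡14; β=1, v≡22 (mod 23); (14|23)=-1, (22|23)=-1; sign (−1)^1·-1^1·-1^1 = -1.
(a,b)_11: α=-2, u≡6; β=0, v≡9 (mod 11); (6|11)=-1, (9|11)=+1; sign (−1)^0·-1^0·+1^-2 = +1.
(a,b)_∞: sgn(5107219)=+, sgn(13685)=+, so +1.
(5107219, 13685 / ℚ) ramifies at {7, 17, 23, 29}: a division algebra.

[7, 17, 23, 29]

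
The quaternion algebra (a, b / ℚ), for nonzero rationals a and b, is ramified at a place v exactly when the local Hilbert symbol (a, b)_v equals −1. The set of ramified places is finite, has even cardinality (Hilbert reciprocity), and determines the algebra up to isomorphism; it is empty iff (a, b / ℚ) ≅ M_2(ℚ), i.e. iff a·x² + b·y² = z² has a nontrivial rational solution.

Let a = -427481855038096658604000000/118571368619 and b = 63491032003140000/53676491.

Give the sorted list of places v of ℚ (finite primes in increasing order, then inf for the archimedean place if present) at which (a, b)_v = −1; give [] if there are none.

Mod squares: a ≡ -561, b ≡ 7854. Check v ∈ {∞, 2, 3, 5, 7, 11, 17, 43, 47}.
v=17: a=17^5·(≡2), b=17^3·(≡14) mod 17; (2|17)=+1, (14|17)=-1; (−1)^{5·3·8}·(+1)^3·(-1)^5 = -1.
v=7: a=7^2·(≡3), b=7^1·(≡1) mod 7; (3|7)=-1, (1|7)=+1; (−1)^{2·1·3}·(-1)^1·(+1)^2 = -1.
v=2: v_2(a)=8, v_2(b)=5; units ≡ 7, 7 (mod 8); ε·ε+αω+βω = 1·1+8·0+5·0 ≡ 1  ⇒  (a,b)_2 = -1.
v=∞: -561 < 0 and 7854 > 0  ⇒  (a,b)_∞ = +1.
v=43: a=43^6·(≡38), b=43^4·(≡22) mod 43; (38|43)=+1, (22|43)=-1; (−1)^{6·4·21}·(+1)^4·(-1)^6 = +1.
v=47: a=47^-6·(≡24), b=47^-4·(≡31) mod 47; (24|47)=+1, (31|47)=-1; (−1)^{-6·-4·23}·(+1)^-4·(-1)^-6 = +1.
v=5: a=5^6·(≡1), b=5^4·(≡4) mod 5; (1|5)=+1, (4|5)=+1; (−1)^{6·4·2}·(+1)^4·(+1)^6 = +1.
v=3: a=3^5·(≡2), b=3^3·(≡2) mod 3; (2|3)=-1, (2|3)=-1; (−1)^{5·3·1}·(-1)^3·(-1)^5 = -1.
v=11: a=11^-1·(≡3), b=11^-1·(≡7) mod 11; (3|11)=+1, (7|11)=-1; (−1)^{-1·-1·5}·(+1)^-1·(-1)^-1 = +1.
(-561, 7854 / ℚ) ramifies at {2, 3, 7, 17}: a division algebra.

[2, 3, 7, 17]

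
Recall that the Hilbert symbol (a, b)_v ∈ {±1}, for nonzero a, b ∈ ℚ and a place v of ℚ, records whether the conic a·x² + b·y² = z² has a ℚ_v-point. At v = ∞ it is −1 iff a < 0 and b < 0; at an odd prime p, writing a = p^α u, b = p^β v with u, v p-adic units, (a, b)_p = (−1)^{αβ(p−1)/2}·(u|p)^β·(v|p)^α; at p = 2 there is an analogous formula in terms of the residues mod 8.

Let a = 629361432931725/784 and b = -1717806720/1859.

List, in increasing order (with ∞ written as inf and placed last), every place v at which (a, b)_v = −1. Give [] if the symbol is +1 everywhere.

[2, 11, 19, 31]

(a, b) ≡ (589, -6270) mod (ℚ^×)²; places V = {2, 3, 5, 7, 11, 13, 19, 31, ∞}.
(a,b)_13: α=2, u≡10; β=-2, v≡3 (mod 13); (10|13)=+1, (3|13)=+1; sign (−1)^0·+1^-2·+1^2 = +1.
(a,b)_∞: sgn(589)=+, sgn(-6270)=−, so +1.
(a,b)_2: α=-4, β=7; u≡5, v≡1 (mod 8); ε(u)ε(v)=0·0, αω(v)=-4·0, βω(u)=7·1; sum ≡ 1  ⇒  -1.
(a,b)_11: α=0, u≡7; β=-1, v≡2 (mod 11); (7|11)=-1, (2|11)=-1; sign (−1)^0·-1^-1·-1^0 = -1.
(a,b)_7: α=-2, u≡2; β=2, v≡2 (mod 7); (2|7)=+1, (2|7)=+1; sign (−1)^0·+1^2·+1^-2 = +1.
(a,b)_5: α=2, u≡1; β=1, v≡4 (mod 5); (1|5)=+1, (4|5)=+1; sign (−1)^0·+1^1·+1^2 = +1.
(a,b)_31: α=3, u≡4; β=2, v≡29 (mod 31); (4|31)=+1, (29|31)=-1; sign (−1)^0·+1^2·-1^3 = -1.
(a,b)_19: α=3, u≡13; β=1, v≡15 (mod 19); (13|19)=-1, (15|19)=-1; sign (−1)^1·-1^1·-1^3 = -1.
(a,b)_3: α=6, u≡1; β=1, v≡1 (mod 3); (1|3)=+1, (1|3)=+1; sign (−1)^0·+1^1·+1^6 = +1.
Ram(589, -6270) = {2, 11, 19, 31}; no ℚ_2-point on the conic.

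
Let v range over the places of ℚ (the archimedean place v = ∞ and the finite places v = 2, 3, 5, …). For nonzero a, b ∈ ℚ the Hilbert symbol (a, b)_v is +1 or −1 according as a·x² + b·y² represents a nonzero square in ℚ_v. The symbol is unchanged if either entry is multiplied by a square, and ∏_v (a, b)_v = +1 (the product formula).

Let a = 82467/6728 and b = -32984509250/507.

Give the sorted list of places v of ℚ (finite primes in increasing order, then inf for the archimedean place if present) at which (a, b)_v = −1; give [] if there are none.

[3, 7]

Mod squares: a ≡ 374, b ≡ -2310. Check v ∈ {∞, 2, 3, 5, 7, 11, 13, 17, 29}.
v=17: a=17^1·(≡7), b=17^2·(≡9) mod 17; (7|17)=-1, (9|17)=+1; (−1)^{1·2·8}·(-1)^2·(+1)^1 = +1.
v=∞: 374 > 0 and -2310 < 0  ⇒  (a,b)_∞ = +1.
v=2: v_2(a)=-3, v_2(b)=1; units ≡ 3, 5 (mod 8); ε·ε+αω+βω = 1·0+-3·1+1·1 ≡ 0  ⇒  (a,b)_2 = +1.
v=11: a=11^1·(≡4), b=11^3·(≡7) mod 11; (4|11)=+1, (7|11)=-1; (−1)^{1·3·5}·(+1)^3·(-1)^1 = +1.
v=13: a=13^0·(≡3), b=13^-2·(≡3) mod 13; (3|13)=+1, (3|13)=+1; (−1)^{0·-2·6}·(+1)^-2·(+1)^0 = +1.
v=3: a=3^2·(≡2), b=3^-1·(≡1) mod 3; (2|3)=-1, (1|3)=+1; (−1)^{2·-1·1}·(-1)^-1·(+1)^2 = -1.
v=7: a=7^2·(≡3), b=7^3·(≡6) mod 7; (3|7)=-1, (6|7)=-1; (−1)^{2·3·3}·(-1)^3·(-1)^2 = -1.
v=29: a=29^-2·(≡17), b=29^0·(≡11) mod 29; (17|29)=-1, (11|29)=-1; (−1)^{-2·0·14}·(-1)^0·(-1)^-2 = +1.
v=5: a=5^0·(≡4), b=5^3·(≡3) mod 5; (4|5)=+1, (3|5)=-1; (−1)^{0·3·2}·(+1)^3·(-1)^0 = +1.
Ram(374, -2310) = {3, 7}; no ℚ_3-point on the conic.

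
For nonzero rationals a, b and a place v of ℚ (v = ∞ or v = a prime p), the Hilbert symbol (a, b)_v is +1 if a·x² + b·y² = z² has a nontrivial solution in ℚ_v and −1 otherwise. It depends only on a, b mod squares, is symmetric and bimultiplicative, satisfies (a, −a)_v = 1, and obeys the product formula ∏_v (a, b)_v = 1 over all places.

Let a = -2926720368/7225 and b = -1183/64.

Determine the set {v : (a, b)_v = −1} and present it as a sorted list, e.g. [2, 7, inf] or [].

[13, inf]

Mod squares: a ≡ -143, b ≡ -7. Check v ∈ {∞, 2, 3, 5, 7, 11, 13, 17, 29}.
v=13: a=13^3·(≡7), b=13^2·(≡7) mod 13; (7|13)=-1, (7|13)=-1; (−1)^{3·2·6}·(-1)^2·(-1)^3 = -1.
v=17: a=17^-2·(≡5), b=17^0·(≡11) mod 17; (5|17)=-1, (11|17)=-1; (−1)^{-2·0·8}·(-1)^0·(-1)^-2 = +1.
v=∞: -143 < 0 and -7 < 0  ⇒  (a,b)_∞ = -1.
v=11: a=11^1·(≡9), b=11^0·(≡3) mod 11; (9|11)=+1, (3|11)=+1; (−1)^{1·0·5}·(+1)^0·(+1)^1 = +1.
v=2: v_2(a)=4, v_2(b)=-6; units ≡ 1, 1 (mod 8); ε·ε+αω+βω = 0·0+4·0+-6·0 ≡ 0  ⇒  (a,b)_2 = +1.
v=29: a=29^2·(≡17), b=29^0·(≡1) mod 29; (17|29)=-1, (1|29)=+1; (−1)^{2·0·14}·(-1)^0·(+1)^2 = +1.
v=5: a=5^-2·(≡3), b=5^0·(≡3) mod 5; (3|5)=-1, (3|5)=-1; (−1)^{-2·0·2}·(-1)^0·(-1)^-2 = +1.
v=3: a=3^2·(≡1), b=3^0·(≡2) mod 3; (1|3)=+1, (2|3)=-1; (−1)^{2·0·1}·(+1)^0·(-1)^2 = +1.
v=7: a=7^0·(≡2), b=7^1·(≡6) mod 7; (2|7)=+1, (6|7)=-1; (−1)^{0·1·3}·(+1)^1·(-1)^0 = +1.
|Ram(-143, -7)| = 2, even; anisotropic at {13, ∞}.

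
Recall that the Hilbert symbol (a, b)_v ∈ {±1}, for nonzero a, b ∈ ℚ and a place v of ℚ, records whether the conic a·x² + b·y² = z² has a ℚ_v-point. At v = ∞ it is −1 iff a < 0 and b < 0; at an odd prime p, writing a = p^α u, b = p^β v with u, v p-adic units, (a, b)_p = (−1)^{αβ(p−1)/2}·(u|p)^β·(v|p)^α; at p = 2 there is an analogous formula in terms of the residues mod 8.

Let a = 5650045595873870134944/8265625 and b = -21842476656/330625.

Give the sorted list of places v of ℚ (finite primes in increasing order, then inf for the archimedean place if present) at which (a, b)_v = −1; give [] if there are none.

[3, 7, 11, 17]

Mod squares: a ≡ 714, b ≡ -231. Check v ∈ {∞, 2, 3, 5, 7, 11, 13, 17, 23}.
v=17: a=17^7·(≡16), b=17^2·(≡11) mod 17; (16|17)=+1, (11|17)=-1; (−1)^{7·2·8}·(+1)^2·(-1)^7 = -1.
v=5: a=5^-6·(≡1), b=5^-4·(≡1) mod 5; (1|5)=+1, (1|5)=+1; (−1)^{-6·-4·2}·(+1)^-4·(+1)^-6 = +1.
v=13: a=13^4·(≡10), b=13^2·(≡12) mod 13; (10|13)=+1, (12|13)=+1; (−1)^{4·2·6}·(+1)^2·(+1)^4 = +1.
v=11: a=11^4·(≡7), b=11^3·(≡3) mod 11; (7|11)=-1, (3|11)=+1; (−1)^{4·3·5}·(-1)^3·(+1)^4 = -1.
v=23: a=23^-2·(≡12), b=23^-2·(≡11) mod 23; (12|23)=+1, (11|23)=-1; (−1)^{-2·-2·11}·(+1)^-2·(-1)^-2 = +1.
v=7: a=7^3·(≡1), b=7^1·(≡2) mod 7; (1|7)=+1, (2|7)=+1; (−1)^{3·1·3}·(+1)^1·(+1)^3 = -1.
v=∞: 714 > 0 and -231 < 0  ⇒  (a,b)_∞ = +1.
v=2: v_2(a)=5, v_2(b)=4; units ≡ 5, 1 (mod 8); ε·ε+αω+βω = 0·0+5·0+4·1 ≡ 0  ⇒  (a,b)_2 = +1.
v=3: a=3^1·(≡1), b=3^1·(≡1) mod 3; (1|3)=+1, (1|3)=+1; (−1)^{1·1·1}·(+1)^1·(+1)^1 = -1.
(714, -231 / ℚ) ramifies at {3, 7, 11, 17}: a division algebra.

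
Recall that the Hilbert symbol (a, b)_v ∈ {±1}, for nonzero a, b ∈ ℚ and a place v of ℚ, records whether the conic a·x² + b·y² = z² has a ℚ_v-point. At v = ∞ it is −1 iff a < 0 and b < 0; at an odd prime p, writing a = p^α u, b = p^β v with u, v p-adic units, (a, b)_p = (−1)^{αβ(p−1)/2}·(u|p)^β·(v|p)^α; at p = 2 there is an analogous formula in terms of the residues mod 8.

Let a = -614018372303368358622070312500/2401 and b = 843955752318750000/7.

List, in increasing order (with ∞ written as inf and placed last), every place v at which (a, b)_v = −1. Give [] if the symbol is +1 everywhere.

Mod squares: a ≡ -29, b ≡ 133. Check v ∈ {∞, 2, 3, 5, 7, 17, 19, 29}.
v=19: a=19^6·(≡6), b=19^3·(≡5) mod 19; (6|19)=+1, (5|19)=+1; (−1)^{6·3·9}·(+1)^3·(+1)^6 = +1.
v=5: a=5^12·(≡4), b=5^8·(≡3) mod 5; (4|5)=+1, (3|5)=-1; (−1)^{12·8·2}·(+1)^8·(-1)^12 = +1.
v=17: a=17^4·(≡11), b=17^2·(≡12) mod 17; (11|17)=-1, (12|17)=-1; (−1)^{4·2·8}·(-1)^2·(-1)^4 = +1.
v=29: a=29^3·(≡13), b=29^2·(≡3) mod 29; (13|29)=+1, (3|29)=-1; (−1)^{3·2·14}·(+1)^2·(-1)^3 = -1.
v=2: v_2(a)=2, v_2(b)=4; units ≡ 3, 5 (mod 8); ε·ε+αω+βω = 1·0+2·1+4·1 ≡ 0  ⇒  (a,b)_2 = +1.
v=7: a=7^-4·(≡3), b=7^-1·(≡6) mod 7; (3|7)=-1, (6|7)=-1; (−1)^{-4·-1·3}·(-1)^-1·(-1)^-4 = -1.
v=3: a=3^8·(≡1), b=3^4·(≡1) mod 3; (1|3)=+1, (1|3)=+1; (−1)^{8·4·1}·(+1)^4·(+1)^8 = +1.
v=∞: -29 < 0 and 133 > 0  ⇒  (a,b)_∞ = +1.
(-29, 133 / ℚ) ramifies at {7, 29}: a division algebra.

[7, 29]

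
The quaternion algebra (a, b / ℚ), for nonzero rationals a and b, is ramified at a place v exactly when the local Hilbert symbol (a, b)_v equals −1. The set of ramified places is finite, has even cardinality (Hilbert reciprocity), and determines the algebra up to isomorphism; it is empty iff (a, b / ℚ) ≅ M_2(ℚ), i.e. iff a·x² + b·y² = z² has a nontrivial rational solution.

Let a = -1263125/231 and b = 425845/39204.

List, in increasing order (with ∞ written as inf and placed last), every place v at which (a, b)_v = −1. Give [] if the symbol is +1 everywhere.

Mod squares: a ≡ -466851, b ≡ 805. Check v ∈ {∞, 2, 3, 5, 7, 11, 23, 43, 47}.
v=11: a=11^-1·(≡6), b=11^-2·(≡7) mod 11; (6|11)=-1, (7|11)=-1; (−1)^{-1·-2·5}·(-1)^-2·(-1)^-1 = -1.
v=43: a=43^1·(≡5), b=43^0·(≡13) mod 43; (5|43)=-1, (13|43)=+1; (−1)^{1·0·21}·(-1)^0·(+1)^1 = +1.
v=7: a=7^-1·(≡5), b=7^1·(≡3) mod 7; (5|7)=-1, (3|7)=-1; (−1)^{-1·1·3}·(-1)^1·(-1)^-1 = -1.
v=3: a=3^-1·(≡2), b=3^-4·(≡1) mod 3; (2|3)=-1, (1|3)=+1; (−1)^{-1·-4·1}·(-1)^-4·(+1)^-1 = +1.
v=23: a=23^0·(≡12), b=23^3·(≡1) mod 23; (12|23)=+1, (1|23)=+1; (−1)^{0·3·11}·(+1)^3·(+1)^0 = +1.
v=5: a=5^4·(≡4), b=5^1·(≡1) mod 5; (4|5)=+1, (1|5)=+1; (−1)^{4·1·2}·(+1)^1·(+1)^4 = +1.
v=∞: -466851 < 0 and 805 > 0  ⇒  (a,b)_∞ = +1.
v=2: v_2(a)=0, v_2(b)=-2; units ≡ 5, 5 (mod 8); ε·ε+αω+βω = 0·0+0·1+-2·1 ≡ 0  ⇒  (a,b)_2 = +1.
v=47: a=47^1·(≡33), b=47^0·(≡12) mod 47; (33|47)=-1, (12|47)=+1; (−1)^{1·0·23}·(-1)^0·(+1)^1 = +1.
|Ram(-466851, 805)| = 2, even; anisotropic at {7, 11}.

[7, 11]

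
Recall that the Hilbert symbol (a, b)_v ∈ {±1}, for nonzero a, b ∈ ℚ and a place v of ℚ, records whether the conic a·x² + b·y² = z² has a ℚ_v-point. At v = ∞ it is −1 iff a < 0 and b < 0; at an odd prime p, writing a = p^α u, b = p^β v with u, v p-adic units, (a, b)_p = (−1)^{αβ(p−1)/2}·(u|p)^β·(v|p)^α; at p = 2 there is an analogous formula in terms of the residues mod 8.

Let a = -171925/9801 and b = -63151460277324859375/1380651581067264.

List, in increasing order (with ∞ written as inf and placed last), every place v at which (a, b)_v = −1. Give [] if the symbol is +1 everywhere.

[43, inf]

Mod squares: a ≡ -13, b ≡ -16211. Check v ∈ {∞, 2, 3, 5, 11, 13, 17, 23, 29, 43}.
v=3: a=3^-4·(≡2), b=3^-8·(≡1) mod 3; (2|3)=-1, (1|3)=+1; (−1)^{-4·-8·1}·(-1)^-8·(+1)^-4 = +1.
v=∞: -13 < 0 and -16211 < 0  ⇒  (a,b)_∞ = -1.
v=2: v_2(a)=0, v_2(b)=-12; units ≡ 3, 5 (mod 8); ε·ε+αω+βω = 1·0+0·1+-12·1 ≡ 0  ⇒  (a,b)_2 = +1.
v=23: a=23^2·(≡22), b=23^6·(≡16) mod 23; (22|23)=-1, (16|23)=+1; (−1)^{2·6·11}·(-1)^6·(+1)^2 = +1.
v=13: a=13^1·(≡4), b=13^3·(≡1) mod 13; (4|13)=+1, (1|13)=+1; (−1)^{1·3·6}·(+1)^3·(+1)^1 = +1.
v=29: a=29^0·(≡13), b=29^-1·(≡3) mod 29; (13|29)=+1, (3|29)=-1; (−1)^{0·-1·14}·(+1)^-1·(-1)^0 = +1.
v=5: a=5^2·(≡3), b=5^6·(≡1) mod 5; (3|5)=-1, (1|5)=+1; (−1)^{2·6·2}·(-1)^6·(+1)^2 = +1.
v=11: a=11^-2·(≡4), b=11^-6·(≡4) mod 11; (4|11)=+1, (4|11)=+1; (−1)^{-2·-6·5}·(+1)^-6·(+1)^-2 = +1.
v=43: a=43^0·(≡18), b=43^1·(≡4) mod 43; (18|43)=-1, (4|43)=+1; (−1)^{0·1·21}·(-1)^1·(+1)^0 = -1.
v=17: a=17^0·(≡9), b=17^2·(≡11) mod 17; (9|17)=+1, (11|17)=-1; (−1)^{0·2·8}·(+1)^2·(-1)^0 = +1.
Ram(-13, -16211) = {43, ∞}; no ℚ_43-point on the conic.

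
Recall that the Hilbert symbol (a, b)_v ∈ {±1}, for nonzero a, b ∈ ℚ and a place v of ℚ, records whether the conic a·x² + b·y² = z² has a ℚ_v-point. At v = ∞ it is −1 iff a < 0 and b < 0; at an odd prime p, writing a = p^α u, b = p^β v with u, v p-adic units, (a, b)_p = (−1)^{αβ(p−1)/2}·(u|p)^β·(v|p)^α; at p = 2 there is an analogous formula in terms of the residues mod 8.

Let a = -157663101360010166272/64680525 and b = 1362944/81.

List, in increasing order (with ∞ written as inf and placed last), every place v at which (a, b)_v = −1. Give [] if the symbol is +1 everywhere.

[2, 3, 17, 31]

Mod squares: a ≡ -121737, b ≡ 11. Check v ∈ {∞, 2, 3, 5, 7, 11, 13, 17, 31}.
v=31: a=31^1·(≡7), b=31^0·(≡26) mod 31; (7|31)=+1, (26|31)=-1; (−1)^{1·0·15}·(+1)^0·(-1)^1 = -1.
v=∞: -121737 < 0 and 11 > 0  ⇒  (a,b)_∞ = +1.
v=7: a=7^-1·(≡1), b=7^0·(≡4) mod 7; (1|7)=+1, (4|7)=+1; (−1)^{-1·0·3}·(+1)^0·(+1)^-1 = +1.
v=11: a=11^11·(≡7), b=11^3·(≡3) mod 11; (7|11)=-1, (3|11)=+1; (−1)^{11·3·5}·(-1)^3·(+1)^11 = +1.
v=3: a=3^-7·(≡2), b=3^-4·(≡2) mod 3; (2|3)=-1, (2|3)=-1; (−1)^{-7·-4·1}·(-1)^-4·(-1)^-7 = -1.
v=2: v_2(a)=20, v_2(b)=10; units ≡ 7, 3 (mod 8); ε·ε+αω+βω = 1·1+20·1+10·0 ≡ 1  ⇒  (a,b)_2 = -1.
v=17: a=17^1·(≡9), b=17^0·(≡12) mod 17; (9|17)=+1, (12|17)=-1; (−1)^{1·0·8}·(+1)^0·(-1)^1 = -1.
v=5: a=5^-2·(≡3), b=5^0·(≡4) mod 5; (3|5)=-1, (4|5)=+1; (−1)^{-2·0·2}·(-1)^0·(+1)^-2 = +1.
v=13: a=13^-2·(≡5), b=13^0·(≡8) mod 13; (5|13)=-1, (8|13)=-1; (−1)^{-2·0·6}·(-1)^0·(-1)^-2 = +1.
Ram(-121737, 11) = {2, 3, 17, 31}; no ℚ_2-point on the conic.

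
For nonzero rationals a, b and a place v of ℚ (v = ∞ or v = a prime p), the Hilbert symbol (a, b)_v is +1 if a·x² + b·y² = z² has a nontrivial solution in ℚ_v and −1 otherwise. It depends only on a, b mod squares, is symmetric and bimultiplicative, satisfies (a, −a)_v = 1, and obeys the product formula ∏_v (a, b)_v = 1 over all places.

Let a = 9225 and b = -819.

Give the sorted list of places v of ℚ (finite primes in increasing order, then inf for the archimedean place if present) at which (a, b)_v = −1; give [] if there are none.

[7, 13]

(a, b) ≡ (41, -91) mod (ℚ^×)²; places V = {2, 3, 5, 7, 13, 41, ∞}.
(a,b)_13: α=0, u≡8; β=1, v≡2 (mod 13); (8|13)=-1, (2|13)=-1; sign (−1)^0·-1^1·-1^0 = -1.
(a,b)_2: α=0, β=0; u≡1, v≡5 (mod 8); ε(u)ε(v)=0·0, αω(v)=0·1, βω(u)=0·0; sum ≡ 0  ⇒  +1.
(a,b)_7: α=0, u≡6; β=1, v≡2 (mod 7); (6|7)=-1, (2|7)=+1; sign (−1)^0·-1^1·+1^0 = -1.
(a,b)_3: α=2, u≡2; β=2, v≡2 (mod 3); (2|3)=-1, (2|3)=-1; sign (−1)^0·-1^2·-1^2 = +1.
(a,b)_41: α=1, u≡20; β=0, v≡1 (mod 41); (20|41)=+1, (1|41)=+1; sign (−1)^0·+1^0·+1^1 = +1.
(a,b)_5: α=2, u≡4; β=0, v≡1 (mod 5); (4|5)=+1, (1|5)=+1; sign (−1)^0·+1^0·+1^2 = +1.
(a,b)_∞: sgn(41)=+, sgn(-91)=−, so +1.
Ram(41, -91) = {7, 13}; no ℚ_7-point on the conic.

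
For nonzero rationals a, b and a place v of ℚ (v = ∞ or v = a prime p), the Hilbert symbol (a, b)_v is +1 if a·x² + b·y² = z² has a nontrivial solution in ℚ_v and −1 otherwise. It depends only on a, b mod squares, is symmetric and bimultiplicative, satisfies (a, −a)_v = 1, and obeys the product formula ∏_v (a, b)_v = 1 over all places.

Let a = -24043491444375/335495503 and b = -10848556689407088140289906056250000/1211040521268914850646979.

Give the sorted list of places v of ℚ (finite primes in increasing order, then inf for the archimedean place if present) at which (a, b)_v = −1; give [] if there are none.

(a, b) ≡ (-273, -11) mod (ℚ^×)²; places V = {2, 3, 5, 7, 11, 13, 19, 23, 29, 43, ∞}.
(a,b)_5: α=4, u≡3; β=8, v≡4 (mod 5); (3|5)=-1, (4|5)=+1; sign (−1)^0·-1^8·+1^4 = +1.
(a,b)_2: α=0, β=4; u≡7, v≡5 (mod 8); ε(u)ε(v)=1·0, αω(v)=0·1, βω(u)=4·0; sum ≡ 0  ⇒  +1.
(a,b)_29: α=2, u≡14; β=4, v≡15 (mod 29); (14|29)=-1, (15|29)=-1; sign (−1)^0·-1^4·-1^2 = +1.
(a,b)_∞: sgn(-273)=−, sgn(-11)=−, so -1.
(a,b)_43: α=-2, u≡32; β=-6, v≡20 (mod 43); (32|43)=-1, (20|43)=-1; sign (−1)^0·-1^-6·-1^-2 = +1.
(a,b)_7: α=-3, u≡6; β=-6, v≡3 (mod 7); (6|7)=-1, (3|7)=-1; sign (−1)^0·-1^-6·-1^-3 = -1.
(a,b)_3: α=3, u≡2; β=8, v≡1 (mod 3); (2|3)=-1, (1|3)=+1; sign (−1)^0·-1^8·+1^3 = +1.
(a,b)_23: α=-2, u≡6; β=-6, v≡6 (mod 23); (6|23)=+1, (6|23)=+1; sign (−1)^0·+1^-6·+1^-2 = +1.
(a,b)_19: α=4, u≡14; β=12, v≡13 (mod 19); (14|19)=-1, (13|19)=-1; sign (−1)^0·-1^12·-1^4 = +1.
(a,b)_13: α=1, u≡2; β=2, v≡5 (mod 13); (2|13)=-1, (5|13)=-1; sign (−1)^0·-1^2·-1^1 = -1.
(a,b)_11: α=0, u≡2; β=-1, v≡6 (mod 11); (2|11)=-1, (6|11)=-1; sign (−1)^0·-1^-1·-1^0 = -1.
|Ram(-273, -11)| = 4, even; anisotropic at {7, 11, 13, ∞}.

[7, 11, 13, inf]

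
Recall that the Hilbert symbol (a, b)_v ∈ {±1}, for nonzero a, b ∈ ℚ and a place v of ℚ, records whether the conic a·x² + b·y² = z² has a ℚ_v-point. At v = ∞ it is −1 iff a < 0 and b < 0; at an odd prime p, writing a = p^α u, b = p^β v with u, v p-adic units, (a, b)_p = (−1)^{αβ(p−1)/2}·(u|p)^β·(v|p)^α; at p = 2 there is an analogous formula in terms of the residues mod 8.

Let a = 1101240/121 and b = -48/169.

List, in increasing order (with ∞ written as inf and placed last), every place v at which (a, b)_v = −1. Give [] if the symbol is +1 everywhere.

Mod squares: a ≡ 30590, b ≡ -3. Check v ∈ {∞, 2, 3, 5, 7, 11, 13, 19, 23}.
v=7: a=7^1·(≡1), b=7^0·(≡1) mod 7; (1|7)=+1, (1|7)=+1; (−1)^{1·0·3}·(+1)^0·(+1)^1 = +1.
v=23: a=23^1·(≡22), b=23^0·(≡17) mod 23; (22|23)=-1, (17|23)=-1; (−1)^{1·0·11}·(-1)^0·(-1)^1 = -1.
v=∞: 30590 > 0 and -3 < 0  ⇒  (a,b)_∞ = +1.
v=5: a=5^1·(≡3), b=5^0·(≡3) mod 5; (3|5)=-1, (3|5)=-1; (−1)^{1·0·2}·(-1)^0·(-1)^1 = -1.
v=19: a=19^1·(≡15), b=19^0·(≡5) mod 19; (15|19)=-1, (5|19)=+1; (−1)^{1·0·9}·(-1)^0·(+1)^1 = +1.
v=11: a=11^-2·(≡8), b=11^0·(≡10) mod 11; (8|11)=-1, (10|11)=-1; (−1)^{-2·0·5}·(-1)^0·(-1)^-2 = +1.
v=13: a=13^0·(≡9), b=13^-2·(≡4) mod 13; (9|13)=+1, (4|13)=+1; (−1)^{0·-2·6}·(+1)^-2·(+1)^0 = +1.
v=2: v_2(a)=3, v_2(b)=4; units ≡ 7, 5 (mod 8); ε·ε+αω+βω = 1·0+3·1+4·0 ≡ 1  ⇒  (a,b)_2 = -1.
v=3: a=3^2·(≡2), b=3^1·(≡2) mod 3; (2|3)=-1, (2|3)=-1; (−1)^{2·1·1}·(-1)^1·(-1)^2 = -1.
(30590, -3 / ℚ) ramifies at {2, 3, 5, 23}: a division algebra.

[2, 3, 5, 23]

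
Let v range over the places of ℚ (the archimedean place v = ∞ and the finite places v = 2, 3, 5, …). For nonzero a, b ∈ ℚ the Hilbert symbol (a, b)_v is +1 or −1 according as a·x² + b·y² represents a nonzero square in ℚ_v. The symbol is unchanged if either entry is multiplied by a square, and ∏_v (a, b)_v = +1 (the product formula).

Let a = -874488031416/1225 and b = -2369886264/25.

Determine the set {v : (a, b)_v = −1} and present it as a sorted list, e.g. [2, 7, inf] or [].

Mod squares: a ≡ -1605614, b ≡ -65830174. Check v ∈ {∞, 2, 3, 5, 7, 19, 29, 31, 41, 47}.
v=47: a=47^1·(≡3), b=47^1·(≡26) mod 47; (3|47)=+1, (26|47)=-1; (−1)^{1·1·23}·(+1)^1·(-1)^1 = +1.
v=2: v_2(a)=3, v_2(b)=3; units ≡ 1, 1 (mod 8); ε·ε+αω+βω = 0·0+3·0+3·0 ≡ 0  ⇒  (a,b)_2 = +1.
v=∞: -1605614 < 0 and -65830174 < 0  ⇒  (a,b)_∞ = -1.
v=29: a=29^1·(≡16), b=29^1·(≡18) mod 29; (16|29)=+1, (18|29)=-1; (−1)^{1·1·14}·(+1)^1·(-1)^1 = -1.
v=31: a=31^1·(≡8), b=31^1·(≡14) mod 31; (8|31)=+1, (14|31)=+1; (−1)^{1·1·15}·(+1)^1·(+1)^1 = -1.
v=5: a=5^-2·(≡1), b=5^-2·(≡1) mod 5; (1|5)=+1, (1|5)=+1; (−1)^{-2·-2·2}·(+1)^-2·(+1)^-2 = +1.
v=3: a=3^4·(≡1), b=3^2·(≡2) mod 3; (1|3)=+1, (2|3)=-1; (−1)^{4·2·1}·(+1)^2·(-1)^4 = +1.
v=41: a=41^2·(≡6), b=41^1·(≡19) mod 41; (6|41)=-1, (19|41)=-1; (−1)^{2·1·20}·(-1)^1·(-1)^2 = -1.
v=7: a=7^-2·(≡2), b=7^0·(≡6) mod 7; (2|7)=+1, (6|7)=-1; (−1)^{-2·0·3}·(+1)^0·(-1)^-2 = +1.
v=19: a=19^1·(≡6), b=19^1·(≡13) mod 19; (6|19)=+1, (13|19)=-1; (−1)^{1·1·9}·(+1)^1·(-1)^1 = +1.
Ram(-1605614, -65830174) = {29, 31, 41, ∞}; no ℚ_29-point on the conic.

[29, 31, 41, inf]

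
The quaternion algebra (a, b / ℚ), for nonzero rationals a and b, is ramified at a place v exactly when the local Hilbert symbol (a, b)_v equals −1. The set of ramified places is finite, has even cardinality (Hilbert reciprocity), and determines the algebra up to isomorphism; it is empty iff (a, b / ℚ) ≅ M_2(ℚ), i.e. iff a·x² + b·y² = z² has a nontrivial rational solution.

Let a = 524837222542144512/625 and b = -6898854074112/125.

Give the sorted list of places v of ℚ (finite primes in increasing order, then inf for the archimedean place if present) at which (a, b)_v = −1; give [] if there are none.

Mod squares: a ≡ 357, b ≡ -692835. Check v ∈ {∞, 2, 3, 5, 7, 11, 13, 17, 19}.
v=13: a=13^2·(≡8), b=13^1·(≡6) mod 13; (8|13)=-1, (6|13)=-1; (−1)^{2·1·6}·(-1)^1·(-1)^2 = -1.
v=19: a=19^2·(≡3), b=19^1·(≡3) mod 19; (3|19)=-1, (3|19)=-1; (−1)^{2·1·9}·(-1)^1·(-1)^2 = -1.
v=17: a=17^1·(≡15), b=17^1·(≡10) mod 17; (15|17)=+1, (10|17)=-1; (−1)^{1·1·8}·(+1)^1·(-1)^1 = -1.
v=11: a=11^2·(≡9), b=11^1·(≡4) mod 11; (9|11)=+1, (4|11)=+1; (−1)^{2·1·5}·(+1)^1·(+1)^2 = +1.
v=∞: 357 > 0 and -692835 < 0  ⇒  (a,b)_∞ = +1.
v=5: a=5^-4·(≡2), b=5^-3·(≡3) mod 5; (2|5)=-1, (3|5)=-1; (−1)^{-4·-3·2}·(-1)^-3·(-1)^-4 = -1.
v=3: a=3^5·(≡2), b=3^5·(≡1) mod 3; (2|3)=-1, (1|3)=+1; (−1)^{5·5·1}·(-1)^5·(+1)^5 = +1.
v=7: a=7^5·(≡1), b=7^4·(≡4) mod 7; (1|7)=+1, (4|7)=+1; (−1)^{5·4·3}·(+1)^4·(+1)^5 = +1.
v=2: v_2(a)=10, v_2(b)=8; units ≡ 5, 5 (mod 8); ε·ε+αω+βω = 0·0+10·1+8·1 ≡ 0  ⇒  (a,b)_2 = +1.
(357, -692835 / ℚ) ramifies at {5, 13, 17, 19}: a division algebra.

[5, 13, 17, 19]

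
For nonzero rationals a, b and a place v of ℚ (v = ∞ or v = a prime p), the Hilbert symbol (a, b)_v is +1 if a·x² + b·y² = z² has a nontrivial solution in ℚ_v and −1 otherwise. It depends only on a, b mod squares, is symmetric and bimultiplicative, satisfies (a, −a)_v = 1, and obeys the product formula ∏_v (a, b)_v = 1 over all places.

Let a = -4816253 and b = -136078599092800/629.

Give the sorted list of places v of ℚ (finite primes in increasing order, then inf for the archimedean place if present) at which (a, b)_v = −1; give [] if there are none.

[2, 7, 13, 17, 19, 31, 37, inf]

Mod squares: a ≡ -4816253, b ≡ -6460077197. Check v ∈ {∞, 2, 5, 7, 13, 17, 19, 31, 37, 47, 53}.
v=7: a=7^0·(≡6), b=7^3·(≡3) mod 7; (6|7)=-1, (3|7)=-1; (−1)^{0·3·3}·(-1)^3·(-1)^0 = -1.
v=5: a=5^0·(≡2), b=5^2·(≡2) mod 5; (2|5)=-1, (2|5)=-1; (−1)^{0·2·2}·(-1)^2·(-1)^0 = +1.
v=47: a=47^0·(≡25), b=47^1·(≡31) mod 47; (25|47)=+1, (31|47)=-1; (−1)^{0·1·23}·(+1)^1·(-1)^0 = +1.
v=53: a=53^0·(≡16), b=53^1·(≡37) mod 53; (16|53)=+1, (37|53)=+1; (−1)^{0·1·26}·(+1)^1·(+1)^0 = +1.
v=∞: -4816253 < 0 and -6460077197 < 0  ⇒  (a,b)_∞ = -1.
v=13: a=13^1·(≡6), b=13^2·(≡7) mod 13; (6|13)=-1, (7|13)=-1; (−1)^{1·2·6}·(-1)^2·(-1)^1 = -1.
v=31: a=31^1·(≡9), b=31^1·(≡1) mod 31; (9|31)=+1, (1|31)=+1; (−1)^{1·1·15}·(+1)^1·(+1)^1 = -1.
v=2: v_2(a)=0, v_2(b)=6; units ≡ 3, 3 (mod 8); ε·ε+αω+βω = 1·1+0·1+6·1 ≡ 1  ⇒  (a,b)_2 = -1.
v=37: a=37^1·(≡34), b=37^-1·(≡2) mod 37; (34|37)=+1, (2|37)=-1; (−1)^{1·-1·18}·(+1)^-1·(-1)^1 = -1.
v=17: a=17^1·(≡13), b=17^-1·(≡11) mod 17; (13|17)=+1, (11|17)=-1; (−1)^{1·-1·8}·(+1)^-1·(-1)^1 = -1.
v=19: a=19^1·(≡11), b=19^1·(≡1) mod 19; (11|19)=+1, (1|19)=+1; (−1)^{1·1·9}·(+1)^1·(+1)^1 = -1.
Ram(-4816253, -6460077197) = {2, 7, 13, 17, 19, 31, 37, ∞}; no ℚ_2-point on the conic.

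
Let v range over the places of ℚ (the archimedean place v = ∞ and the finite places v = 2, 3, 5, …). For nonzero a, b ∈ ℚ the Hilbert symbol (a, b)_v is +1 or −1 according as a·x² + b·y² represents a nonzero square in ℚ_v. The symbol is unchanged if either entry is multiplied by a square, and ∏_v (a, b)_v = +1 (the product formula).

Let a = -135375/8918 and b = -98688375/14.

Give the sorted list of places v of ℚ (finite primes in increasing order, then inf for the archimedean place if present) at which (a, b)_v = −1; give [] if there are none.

(a, b) ≡ (-2730, -210) mod (ℚ^×)²; places V = {2, 3, 5, 7, 13, 19, ∞}.
(a,b)_∞: sgn(-2730)=−, sgn(-210)=−, so -1.
(a,b)_19: α=2, u≡17; β=2, v≡12 (mod 19); (17|19)=+1, (12|19)=-1; sign (−1)^0·+1^2·-1^2 = +1.
(a,b)_7: α=-3, u≡1; β=-1, v≡6 (mod 7); (1|7)=+1, (6|7)=-1; sign (−1)^1·+1^-1·-1^-3 = +1.
(a,b)_2: α=-1, β=-1; u≡3, v≡7 (mod 8); ε(u)ε(v)=1·1, αω(v)=-1·0, βω(u)=-1·1; sum ≡ 0  ⇒  +1.
(a,b)_3: α=1, u≡2; β=7, v≡2 (mod 3); (2|3)=-1, (2|3)=-1; sign (−1)^1·-1^7·-1^1 = -1.
(a,b)_5: α=3, u≡4; β=3, v≡2 (mod 5); (4|5)=+1, (2|5)=-1; sign (−1)^0·+1^3·-1^3 = -1.
(a,b)_13: α=-1, u≡2; β=0, v≡7 (mod 13); (2|13)=-1, (7|13)=-1; sign (−1)^0·-1^0·-1^-1 = -1.
Ram(-2730, -210) = {3, 5, 13, ∞}; no ℚ_3-point on the conic.

[3, 5, 13, inf]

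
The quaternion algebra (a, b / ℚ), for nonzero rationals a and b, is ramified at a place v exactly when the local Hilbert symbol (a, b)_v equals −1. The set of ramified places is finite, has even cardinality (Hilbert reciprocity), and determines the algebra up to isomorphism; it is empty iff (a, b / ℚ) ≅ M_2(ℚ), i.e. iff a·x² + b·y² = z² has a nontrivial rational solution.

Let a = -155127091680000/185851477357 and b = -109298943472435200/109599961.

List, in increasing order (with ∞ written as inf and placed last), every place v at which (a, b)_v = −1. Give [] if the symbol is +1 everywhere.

[11, 17, 23, inf]

(a, b) ≡ (-2431, -23) mod (ℚ^×)²; places V = {2, 3, 5, 7, 11, 13, 17, 19, 23, 29, 31, ∞}.
(a,b)_5: α=4, u≡1; β=2, v≡2 (mod 5); (1|5)=+1, (2|5)=-1; sign (−1)^0·+1^2·-1^4 = +1.
(a,b)_3: α=4, u≡2; β=4, v≡1 (mod 3); (2|3)=-1, (1|3)=+1; sign (−1)^0·-1^4·+1^4 = +1.
(a,b)_17: α=1, u≡3; β=2, v≡12 (mod 17); (3|17)=-1, (12|17)=-1; sign (−1)^0·-1^2·-1^1 = -1.
(a,b)_2: α=8, β=26; u≡1, v≡1 (mod 8); ε(u)ε(v)=0·0, αω(v)=8·0, βω(u)=26·0; sum ≡ 0  ⇒  +1.
(a,b)_19: α=-2, u≡11; β=-4, v≡13 (mod 19); (11|19)=+1, (13|19)=-1; sign (−1)^0·+1^-4·-1^-2 = +1.
(a,b)_13: α=-1, u≡8; β=0, v≡12 (mod 13); (8|13)=-1, (12|13)=+1; sign (−1)^0·-1^0·+1^-1 = +1.
(a,b)_23: α=2, u≡14; β=1, v≡14 (mod 23); (14|23)=-1, (14|23)=-1; sign (−1)^0·-1^1·-1^2 = -1.
(a,b)_29: α=-2, u≡24; β=-2, v≡7 (mod 29); (24|29)=+1, (7|29)=+1; sign (−1)^0·+1^-2·+1^-2 = +1.
(a,b)_11: α=3, u≡8; β=2, v≡8 (mod 11); (8|11)=-1, (8|11)=-1; sign (−1)^0·-1^2·-1^3 = -1.
(a,b)_∞: sgn(-2431)=−, sgn(-23)=−, so -1.
(a,b)_31: α=-2, u≡7; β=0, v≡28 (mod 31); (7|31)=+1, (28|31)=+1; sign (−1)^0·+1^0·+1^-2 = +1.
(a,b)_7: α=-2, u≡6; β=0, v≡3 (mod 7); (6|7)=-1, (3|7)=-1; sign (−1)^0·-1^0·-1^-2 = +1.
Ram(-2431, -23) = {11, 17, 23, ∞}; no ℚ_11-point on the conic.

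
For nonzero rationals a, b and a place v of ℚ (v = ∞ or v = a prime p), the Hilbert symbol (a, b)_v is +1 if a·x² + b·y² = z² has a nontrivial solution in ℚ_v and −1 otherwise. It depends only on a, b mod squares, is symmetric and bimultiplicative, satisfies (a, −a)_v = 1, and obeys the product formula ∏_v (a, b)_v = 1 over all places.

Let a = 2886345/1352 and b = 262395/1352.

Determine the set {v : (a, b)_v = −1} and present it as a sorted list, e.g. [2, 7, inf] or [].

(a, b) ≡ (13090, 1190) mod (ℚ^×)²; places V = {2, 3, 5, 7, 11, 13, 17, ∞}.
(a,b)_13: α=-2, u≡9; β=-2, v≡2 (mod 13); (9|13)=+1, (2|13)=-1; sign (−1)^0·+1^-2·-1^-2 = +1.
(a,b)_11: α=1, u≡10; β=0, v≡10 (mod 11); (10|11)=-1, (10|11)=-1; sign (−1)^0·-1^0·-1^1 = -1.
(a,b)_7: α=3, u≡1; β=3, v≡2 (mod 7); (1|7)=+1, (2|7)=+1; sign (−1)^1·+1^3·+1^3 = -1.
(a,b)_2: α=-3, β=-3; u≡1, v≡3 (mod 8); ε(u)ε(v)=0·1, αω(v)=-3·1, βω(u)=-3·0; sum ≡ 1  ⇒  -1.
(a,b)_17: α=1, u≡12; β=1, v≡15 (mod 17); (12|17)=-1, (15|17)=+1; sign (−1)^0·-1^1·+1^1 = -1.
(a,b)_∞: sgn(13090)=+, sgn(1190)=+, so +1.
(a,b)_5: α=1, u≡2; β=1, v≡2 (mod 5); (2|5)=-1, (2|5)=-1; sign (−1)^0·-1^1·-1^1 = +1.
(a,b)_3: α=2, u≡1; β=2, v≡2 (mod 3); (1|3)=+1, (2|3)=-1; sign (−1)^0·+1^2·-1^2 = +1.
Ram(13090, 1190) = {2, 7, 11, 17}; no ℚ_2-point on the conic.

[2, 7, 11, 17]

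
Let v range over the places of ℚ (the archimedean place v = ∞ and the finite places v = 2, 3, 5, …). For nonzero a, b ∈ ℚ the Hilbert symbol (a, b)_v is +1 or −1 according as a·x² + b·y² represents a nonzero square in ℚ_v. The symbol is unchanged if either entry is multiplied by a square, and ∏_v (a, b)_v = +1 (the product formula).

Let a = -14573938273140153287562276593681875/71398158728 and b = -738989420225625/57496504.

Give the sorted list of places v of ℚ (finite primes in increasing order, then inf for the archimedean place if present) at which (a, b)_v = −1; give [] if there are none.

Mod squares: a ≡ -69782, b ≡ -698727166. Check v ∈ {∞, 2, 3, 5, 7, 11, 13, 17, 19, 23, 31, 37, 41, 43}.
v=37: a=37^3·(≡26), b=37^1·(≡13) mod 37; (26|37)=+1, (13|37)=-1; (−1)^{3·1·18}·(+1)^1·(-1)^3 = -1.
v=13: a=13^-6·(≡2), b=13^-2·(≡7) mod 13; (2|13)=-1, (7|13)=-1; (−1)^{-6·-2·6}·(-1)^-2·(-1)^-6 = +1.
v=11: a=11^2·(≡2), b=11^0·(≡8) mod 11; (2|11)=-1, (8|11)=-1; (−1)^{2·0·5}·(-1)^0·(-1)^2 = +1.
v=17: a=17^2·(≡12), b=17^1·(≡1) mod 17; (12|17)=-1, (1|17)=+1; (−1)^{2·1·8}·(-1)^1·(+1)^2 = -1.
v=∞: -69782 < 0 and -698727166 < 0  ⇒  (a,b)_∞ = -1.
v=31: a=31^6·(≡3), b=31^3·(≡5) mod 31; (3|31)=-1, (5|31)=+1; (−1)^{6·3·15}·(-1)^3·(+1)^6 = -1.
v=41: a=41^3·(≡4), b=41^1·(≡33) mod 41; (4|41)=+1, (33|41)=+1; (−1)^{3·1·20}·(+1)^1·(+1)^3 = +1.
v=43: a=43^-2·(≡28), b=43^-2·(≡10) mod 43; (28|43)=-1, (10|43)=+1; (−1)^{-2·-2·21}·(-1)^-2·(+1)^-2 = +1.
v=2: v_2(a)=-3, v_2(b)=-3; units ≡ 5, 1 (mod 8); ε·ε+αω+βω = 0·0+-3·0+-3·1 ≡ 1  ⇒  (a,b)_2 = -1.
v=23: a=23^3·(≡6), b=23^-1·(≡12) mod 23; (6|23)=+1, (12|23)=+1; (−1)^{3·-1·11}·(+1)^-1·(+1)^3 = -1.
v=3: a=3^0·(≡1), b=3^4·(≡2) mod 3; (1|3)=+1, (2|3)=-1; (−1)^{0·4·1}·(+1)^4·(-1)^0 = +1.
v=19: a=19^2·(≡17), b=19^1·(≡15) mod 19; (17|19)=+1, (15|19)=-1; (−1)^{2·1·9}·(+1)^1·(-1)^2 = +1.
v=7: a=7^2·(≡4), b=7^0·(≡6) mod 7; (4|7)=+1, (6|7)=-1; (−1)^{2·0·3}·(+1)^0·(-1)^2 = +1.
v=5: a=5^4·(≡3), b=5^4·(≡1) mod 5; (3|5)=-1, (1|5)=+1; (−1)^{4·4·2}·(-1)^4·(+1)^4 = +1.
Ram(-69782, -698727166) = {2, 17, 23, 31, 37, ∞}; no ℚ_2-point on the conic.

[2, 17, 23, 31, 37, inf]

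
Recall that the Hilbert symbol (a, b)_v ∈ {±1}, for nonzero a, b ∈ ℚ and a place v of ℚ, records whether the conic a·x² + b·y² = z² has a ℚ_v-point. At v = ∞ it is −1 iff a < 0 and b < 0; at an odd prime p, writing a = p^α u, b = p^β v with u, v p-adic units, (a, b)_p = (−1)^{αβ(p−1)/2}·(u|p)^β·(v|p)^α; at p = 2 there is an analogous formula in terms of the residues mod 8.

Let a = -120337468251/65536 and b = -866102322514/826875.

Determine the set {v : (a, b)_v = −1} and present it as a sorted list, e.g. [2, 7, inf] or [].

Mod squares: a ≡ -167739, b ≡ -335478. Check v ∈ {∞, 2, 3, 5, 7, 11, 13, 17, 23}.
v=13: a=13^1·(≡8), b=13^1·(≡3) mod 13; (8|13)=-1, (3|13)=+1; (−1)^{1·1·6}·(-1)^1·(+1)^1 = -1.
v=23: a=23^1·(≡22), b=23^3·(≡22) mod 23; (22|23)=-1, (22|23)=-1; (−1)^{1·3·11}·(-1)^3·(-1)^1 = -1.
v=17: a=17^1·(≡5), b=17^1·(≡12) mod 17; (5|17)=-1, (12|17)=-1; (−1)^{1·1·8}·(-1)^1·(-1)^1 = +1.
v=7: a=7^2·(≡4), b=7^-2·(≡1) mod 7; (4|7)=+1, (1|7)=+1; (−1)^{2·-2·3}·(+1)^-2·(+1)^2 = +1.
v=5: a=5^0·(≡4), b=5^-4·(≡2) mod 5; (4|5)=+1, (2|5)=-1; (−1)^{0·-4·2}·(+1)^-4·(-1)^0 = +1.
v=3: a=3^1·(≡1), b=3^-3·(≡2) mod 3; (1|3)=+1, (2|3)=-1; (−1)^{1·-3·1}·(+1)^-3·(-1)^1 = +1.
v=∞: -167739 < 0 and -335478 < 0  ⇒  (a,b)_∞ = -1.
v=2: v_2(a)=-16, v_2(b)=1; units ≡ 5, 5 (mod 8); ε·ε+αω+βω = 0·0+-16·1+1·1 ≡ 1  ⇒  (a,b)_2 = -1.
v=11: a=11^5·(≡2), b=11^5·(≡4) mod 11; (2|11)=-1, (4|11)=+1; (−1)^{5·5·5}·(-1)^5·(+1)^5 = +1.
|Ram(-167739, -335478)| = 4, even; anisotropic at {2, 13, 23, ∞}.

[2, 13, 23, inf]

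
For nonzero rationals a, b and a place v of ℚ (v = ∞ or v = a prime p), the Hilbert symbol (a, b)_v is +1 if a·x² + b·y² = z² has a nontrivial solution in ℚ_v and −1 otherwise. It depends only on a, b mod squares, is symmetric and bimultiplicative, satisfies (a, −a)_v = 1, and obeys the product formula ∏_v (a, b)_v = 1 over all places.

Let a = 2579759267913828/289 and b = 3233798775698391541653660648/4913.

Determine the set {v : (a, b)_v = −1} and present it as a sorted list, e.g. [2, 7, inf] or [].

Mod squares: a ≡ 187473, b ≡ 714. Check v ∈ {∞, 2, 3, 7, 11, 13, 17, 19, 23}.
v=11: a=11^1·(≡9), b=11^2·(≡2) mod 11; (9|11)=+1, (2|11)=-1; (−1)^{1·2·5}·(+1)^2·(-1)^1 = -1.
v=17: a=17^-2·(≡11), b=17^-3·(≡2) mod 17; (11|17)=-1, (2|17)=+1; (−1)^{-2·-3·8}·(-1)^-3·(+1)^-2 = -1.
v=3: a=3^5·(≡1), b=3^9·(≡1) mod 3; (1|3)=+1, (1|3)=+1; (−1)^{5·9·1}·(+1)^9·(+1)^5 = -1.
v=2: v_2(a)=2, v_2(b)=3; units ≡ 1, 5 (mod 8); ε·ε+αω+βω = 0·0+2·1+3·0 ≡ 0  ⇒  (a,b)_2 = +1.
v=13: a=13^1·(≡9), b=13^2·(≡3) mod 13; (9|13)=+1, (3|13)=+1; (−1)^{1·2·6}·(+1)^2·(+1)^1 = +1.
v=7: a=7^6·(≡3), b=7^9·(≡1) mod 7; (3|7)=-1, (1|7)=+1; (−1)^{6·9·3}·(-1)^9·(+1)^6 = -1.
v=23: a=23^1·(≡9), b=23^2·(≡6) mod 23; (9|23)=+1, (6|23)=+1; (−1)^{1·2·11}·(+1)^2·(+1)^1 = +1.
v=19: a=19^3·(≡11), b=19^6·(≡4) mod 19; (11|19)=+1, (4|19)=+1; (−1)^{3·6·9}·(+1)^6·(+1)^3 = +1.
v=∞: 187473 > 0 and 714 > 0  ⇒  (a,b)_∞ = +1.
|Ram(187473, 714)| = 4, even; anisotropic at {3, 7, 11, 17}.

[3, 7, 11, 17]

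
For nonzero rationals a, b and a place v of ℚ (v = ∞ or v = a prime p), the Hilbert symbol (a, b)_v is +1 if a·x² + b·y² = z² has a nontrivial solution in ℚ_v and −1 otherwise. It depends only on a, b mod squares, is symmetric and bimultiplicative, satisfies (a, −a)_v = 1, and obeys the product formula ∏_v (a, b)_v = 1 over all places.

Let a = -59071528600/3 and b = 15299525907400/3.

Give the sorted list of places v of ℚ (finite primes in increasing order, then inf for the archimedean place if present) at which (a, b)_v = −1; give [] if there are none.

Mod squares: a ≡ -26418, b ≡ 102. Check v ∈ {∞, 2, 3, 5, 7, 17, 37}.
v=3: a=3^-1·(≡2), b=3^-1·(≡1) mod 3; (2|3)=-1, (1|3)=+1; (−1)^{-1·-1·1}·(-1)^-1·(+1)^-1 = +1.
v=17: a=17^1·(≡6), b=17^1·(≡10) mod 17; (6|17)=-1, (10|17)=-1; (−1)^{1·1·8}·(-1)^1·(-1)^1 = +1.
v=7: a=7^3·(≡3), b=7^4·(≡1) mod 7; (3|7)=-1, (1|7)=+1; (−1)^{3·4·3}·(-1)^4·(+1)^3 = +1.
v=2: v_2(a)=3, v_2(b)=3; units ≡ 7, 3 (mod 8); ε·ε+αω+βω = 1·1+3·1+3·0 ≡ 0  ⇒  (a,b)_2 = +1.
v=37: a=37^3·(≡1), b=37^4·(≡30) mod 37; (1|37)=+1, (30|37)=+1; (−1)^{3·4·18}·(+1)^4·(+1)^3 = +1.
v=5: a=5^2·(≡2), b=5^2·(≡2) mod 5; (2|5)=-1, (2|5)=-1; (−1)^{2·2·2}·(-1)^2·(-1)^2 = +1.
v=∞: -26418 < 0 and 102 > 0  ⇒  (a,b)_∞ = +1.
Every local symbol is +1, so the conic -26418·x² + 102·y² = z² has ℚ_v-points for all v and hence a ℚ-point; (a, b / ℚ) ≅ M_2(ℚ).

[]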